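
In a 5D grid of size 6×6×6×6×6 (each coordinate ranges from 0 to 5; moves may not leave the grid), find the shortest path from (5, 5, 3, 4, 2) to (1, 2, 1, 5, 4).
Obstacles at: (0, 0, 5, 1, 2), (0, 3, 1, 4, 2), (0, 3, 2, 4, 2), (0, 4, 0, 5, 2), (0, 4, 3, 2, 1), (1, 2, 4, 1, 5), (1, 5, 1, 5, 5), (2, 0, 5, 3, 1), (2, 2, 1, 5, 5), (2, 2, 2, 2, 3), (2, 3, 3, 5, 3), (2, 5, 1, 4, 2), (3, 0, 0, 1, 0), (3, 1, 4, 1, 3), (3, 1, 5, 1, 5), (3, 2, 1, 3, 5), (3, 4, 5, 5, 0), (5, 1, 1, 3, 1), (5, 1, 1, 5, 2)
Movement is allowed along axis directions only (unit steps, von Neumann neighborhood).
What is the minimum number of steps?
12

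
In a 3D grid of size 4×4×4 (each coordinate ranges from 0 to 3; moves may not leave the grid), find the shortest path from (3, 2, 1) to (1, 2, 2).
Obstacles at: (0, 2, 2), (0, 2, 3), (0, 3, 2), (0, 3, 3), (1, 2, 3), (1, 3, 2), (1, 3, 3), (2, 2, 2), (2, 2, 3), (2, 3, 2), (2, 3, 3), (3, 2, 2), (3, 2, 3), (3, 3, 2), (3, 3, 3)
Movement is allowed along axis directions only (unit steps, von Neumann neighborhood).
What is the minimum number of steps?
3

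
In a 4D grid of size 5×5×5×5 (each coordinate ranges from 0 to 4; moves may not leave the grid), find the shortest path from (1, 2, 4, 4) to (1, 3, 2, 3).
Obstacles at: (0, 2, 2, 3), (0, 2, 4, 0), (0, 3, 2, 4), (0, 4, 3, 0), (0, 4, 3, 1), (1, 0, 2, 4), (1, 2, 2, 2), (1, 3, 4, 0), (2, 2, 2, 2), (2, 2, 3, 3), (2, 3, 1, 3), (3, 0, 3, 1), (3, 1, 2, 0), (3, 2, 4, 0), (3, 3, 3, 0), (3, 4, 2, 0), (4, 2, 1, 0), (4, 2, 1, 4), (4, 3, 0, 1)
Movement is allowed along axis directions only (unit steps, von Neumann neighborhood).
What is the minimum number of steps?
4
(one shortest path: (1, 2, 4, 4) → (1, 3, 4, 4) → (1, 3, 3, 4) → (1, 3, 2, 4) → (1, 3, 2, 3))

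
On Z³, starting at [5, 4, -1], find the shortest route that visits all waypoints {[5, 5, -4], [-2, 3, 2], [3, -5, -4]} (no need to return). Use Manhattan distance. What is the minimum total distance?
35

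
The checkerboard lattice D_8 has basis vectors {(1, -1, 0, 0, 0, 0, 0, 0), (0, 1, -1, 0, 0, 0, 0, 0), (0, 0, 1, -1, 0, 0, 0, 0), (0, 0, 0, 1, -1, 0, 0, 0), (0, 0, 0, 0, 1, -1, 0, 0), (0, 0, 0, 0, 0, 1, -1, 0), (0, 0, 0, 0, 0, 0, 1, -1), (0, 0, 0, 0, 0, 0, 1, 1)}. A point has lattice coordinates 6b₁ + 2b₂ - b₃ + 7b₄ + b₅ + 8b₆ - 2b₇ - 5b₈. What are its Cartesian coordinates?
(6, -4, -3, 8, -6, 7, -15, -3)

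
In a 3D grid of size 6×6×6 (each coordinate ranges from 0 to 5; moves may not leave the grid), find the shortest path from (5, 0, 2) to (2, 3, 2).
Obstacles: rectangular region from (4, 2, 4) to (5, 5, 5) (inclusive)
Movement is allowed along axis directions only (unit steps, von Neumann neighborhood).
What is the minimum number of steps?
6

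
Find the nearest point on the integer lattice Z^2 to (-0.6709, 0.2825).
(-1, 0)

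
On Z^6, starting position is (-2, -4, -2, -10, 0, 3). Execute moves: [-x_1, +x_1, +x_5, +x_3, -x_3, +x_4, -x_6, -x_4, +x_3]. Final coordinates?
(-2, -4, -1, -10, 1, 2)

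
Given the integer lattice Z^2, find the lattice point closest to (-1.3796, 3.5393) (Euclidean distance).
(-1, 4)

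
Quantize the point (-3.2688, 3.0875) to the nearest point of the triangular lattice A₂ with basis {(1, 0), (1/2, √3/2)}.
(-3, 3.464)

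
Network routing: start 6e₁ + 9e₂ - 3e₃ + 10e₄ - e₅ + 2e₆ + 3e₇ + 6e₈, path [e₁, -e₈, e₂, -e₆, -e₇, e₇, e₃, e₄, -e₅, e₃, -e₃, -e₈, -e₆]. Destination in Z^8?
(7, 10, -2, 11, -2, 0, 3, 4)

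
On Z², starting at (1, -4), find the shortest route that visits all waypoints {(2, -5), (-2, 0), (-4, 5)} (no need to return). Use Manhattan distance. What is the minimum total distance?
18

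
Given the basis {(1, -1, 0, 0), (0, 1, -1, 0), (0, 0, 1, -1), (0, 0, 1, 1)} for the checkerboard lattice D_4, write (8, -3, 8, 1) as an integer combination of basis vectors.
8b₁ + 5b₂ + 6b₃ + 7b₄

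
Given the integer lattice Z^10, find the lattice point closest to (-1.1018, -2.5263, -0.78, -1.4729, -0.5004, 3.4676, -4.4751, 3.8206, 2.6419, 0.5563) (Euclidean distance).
(-1, -3, -1, -1, -1, 3, -4, 4, 3, 1)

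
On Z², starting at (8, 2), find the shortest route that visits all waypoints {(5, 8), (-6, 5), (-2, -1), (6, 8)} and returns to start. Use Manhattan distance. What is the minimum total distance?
46
(one optimal route: (8, 2) → (-2, -1) → (-6, 5) → (5, 8) → (6, 8) → (8, 2))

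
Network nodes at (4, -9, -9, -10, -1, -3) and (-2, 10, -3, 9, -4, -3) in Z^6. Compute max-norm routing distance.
19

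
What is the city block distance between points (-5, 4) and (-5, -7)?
11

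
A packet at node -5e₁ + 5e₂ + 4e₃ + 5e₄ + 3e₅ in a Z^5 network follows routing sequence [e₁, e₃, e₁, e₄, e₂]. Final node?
(-3, 6, 5, 6, 3)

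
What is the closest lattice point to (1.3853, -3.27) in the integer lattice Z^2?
(1, -3)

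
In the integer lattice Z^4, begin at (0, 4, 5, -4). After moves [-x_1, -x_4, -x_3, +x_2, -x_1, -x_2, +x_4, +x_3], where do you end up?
(-2, 4, 5, -4)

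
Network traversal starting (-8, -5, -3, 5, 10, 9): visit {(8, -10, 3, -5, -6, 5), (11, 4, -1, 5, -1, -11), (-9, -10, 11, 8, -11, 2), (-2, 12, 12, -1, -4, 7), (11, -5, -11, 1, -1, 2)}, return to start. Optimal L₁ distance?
284
(one optimal route: (-8, -5, -3, 5, 10, 9) → (11, 4, -1, 5, -1, -11) → (11, -5, -11, 1, -1, 2) → (8, -10, 3, -5, -6, 5) → (-2, 12, 12, -1, -4, 7) → (-9, -10, 11, 8, -11, 2) → (-8, -5, -3, 5, 10, 9))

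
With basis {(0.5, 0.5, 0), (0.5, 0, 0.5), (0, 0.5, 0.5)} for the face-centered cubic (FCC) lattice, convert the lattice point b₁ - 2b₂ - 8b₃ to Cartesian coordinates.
(-0.5, -3.5, -5)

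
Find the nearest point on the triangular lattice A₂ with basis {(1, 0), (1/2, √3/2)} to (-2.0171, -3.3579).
(-2, -3.464)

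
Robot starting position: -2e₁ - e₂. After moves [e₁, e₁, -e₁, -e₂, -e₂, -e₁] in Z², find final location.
(-2, -3)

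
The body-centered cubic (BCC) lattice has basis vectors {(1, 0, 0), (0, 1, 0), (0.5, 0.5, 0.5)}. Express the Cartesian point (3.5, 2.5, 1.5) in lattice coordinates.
2b₁ + b₂ + 3b₃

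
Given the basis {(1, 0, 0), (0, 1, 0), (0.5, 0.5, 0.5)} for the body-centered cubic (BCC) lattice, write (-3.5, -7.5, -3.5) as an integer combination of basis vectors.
-4b₂ - 7b₃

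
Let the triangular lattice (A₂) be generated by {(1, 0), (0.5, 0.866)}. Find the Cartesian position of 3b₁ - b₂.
(2.5, -0.866)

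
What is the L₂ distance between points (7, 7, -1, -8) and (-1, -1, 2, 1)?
14.7648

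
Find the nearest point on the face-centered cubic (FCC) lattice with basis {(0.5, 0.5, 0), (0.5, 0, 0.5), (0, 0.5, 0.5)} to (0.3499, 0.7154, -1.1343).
(0.5, 0.5, -1)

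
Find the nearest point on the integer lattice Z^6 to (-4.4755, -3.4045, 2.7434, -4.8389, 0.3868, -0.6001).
(-4, -3, 3, -5, 0, -1)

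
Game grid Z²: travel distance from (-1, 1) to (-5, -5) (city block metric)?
10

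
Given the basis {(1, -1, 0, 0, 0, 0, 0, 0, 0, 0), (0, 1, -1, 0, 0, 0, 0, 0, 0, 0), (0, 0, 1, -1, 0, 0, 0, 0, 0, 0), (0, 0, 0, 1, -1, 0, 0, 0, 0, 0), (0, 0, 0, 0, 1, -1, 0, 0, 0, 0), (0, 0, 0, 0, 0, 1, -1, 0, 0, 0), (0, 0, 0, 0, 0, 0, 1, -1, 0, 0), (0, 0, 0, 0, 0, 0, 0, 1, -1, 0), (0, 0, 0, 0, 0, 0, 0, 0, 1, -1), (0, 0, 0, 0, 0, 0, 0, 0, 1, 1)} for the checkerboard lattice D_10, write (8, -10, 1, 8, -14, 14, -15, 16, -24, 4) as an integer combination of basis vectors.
8b₁ - 2b₂ - b₃ + 7b₄ - 7b₅ + 7b₆ - 8b₇ + 8b₈ - 10b₉ - 6b₁₀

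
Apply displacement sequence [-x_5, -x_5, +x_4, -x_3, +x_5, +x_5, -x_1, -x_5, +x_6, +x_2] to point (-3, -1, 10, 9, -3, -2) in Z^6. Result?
(-4, 0, 9, 10, -4, -1)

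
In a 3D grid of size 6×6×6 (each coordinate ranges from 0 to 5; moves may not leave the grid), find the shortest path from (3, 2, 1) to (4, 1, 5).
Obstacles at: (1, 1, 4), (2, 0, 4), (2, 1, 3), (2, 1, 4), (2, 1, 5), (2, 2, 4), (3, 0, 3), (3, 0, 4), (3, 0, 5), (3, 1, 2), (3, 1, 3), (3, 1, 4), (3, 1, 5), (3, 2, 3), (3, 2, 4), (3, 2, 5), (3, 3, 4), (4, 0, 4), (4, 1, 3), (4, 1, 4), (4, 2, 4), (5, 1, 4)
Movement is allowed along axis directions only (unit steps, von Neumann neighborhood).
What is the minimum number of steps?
8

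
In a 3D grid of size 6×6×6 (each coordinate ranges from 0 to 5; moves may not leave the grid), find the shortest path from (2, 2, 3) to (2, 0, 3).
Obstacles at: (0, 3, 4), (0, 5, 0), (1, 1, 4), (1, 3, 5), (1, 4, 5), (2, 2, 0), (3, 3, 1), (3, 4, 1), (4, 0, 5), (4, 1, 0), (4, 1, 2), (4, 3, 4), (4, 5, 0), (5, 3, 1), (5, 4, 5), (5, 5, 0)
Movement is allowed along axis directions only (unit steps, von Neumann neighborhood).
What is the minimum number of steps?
2
(one shortest path: (2, 2, 3) → (2, 1, 3) → (2, 0, 3))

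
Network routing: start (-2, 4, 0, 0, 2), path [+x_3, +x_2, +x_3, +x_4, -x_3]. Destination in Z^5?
(-2, 5, 1, 1, 2)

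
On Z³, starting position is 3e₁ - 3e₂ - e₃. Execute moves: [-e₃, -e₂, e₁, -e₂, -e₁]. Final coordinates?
(3, -5, -2)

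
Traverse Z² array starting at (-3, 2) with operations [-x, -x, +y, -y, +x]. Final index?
(-4, 2)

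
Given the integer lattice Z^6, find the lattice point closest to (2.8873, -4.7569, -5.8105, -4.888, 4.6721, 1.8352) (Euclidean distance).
(3, -5, -6, -5, 5, 2)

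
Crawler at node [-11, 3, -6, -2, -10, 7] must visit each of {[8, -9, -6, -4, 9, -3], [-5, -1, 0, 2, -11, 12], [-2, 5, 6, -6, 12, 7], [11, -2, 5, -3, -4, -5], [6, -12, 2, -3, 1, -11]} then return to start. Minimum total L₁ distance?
236
(one optimal route: (-11, 3, -6, -2, -10, 7) → (-5, -1, 0, 2, -11, 12) → (11, -2, 5, -3, -4, -5) → (6, -12, 2, -3, 1, -11) → (8, -9, -6, -4, 9, -3) → (-2, 5, 6, -6, 12, 7) → (-11, 3, -6, -2, -10, 7))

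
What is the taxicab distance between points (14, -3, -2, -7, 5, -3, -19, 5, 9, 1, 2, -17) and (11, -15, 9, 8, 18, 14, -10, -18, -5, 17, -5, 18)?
175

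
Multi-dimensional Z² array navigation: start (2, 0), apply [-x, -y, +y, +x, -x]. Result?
(1, 0)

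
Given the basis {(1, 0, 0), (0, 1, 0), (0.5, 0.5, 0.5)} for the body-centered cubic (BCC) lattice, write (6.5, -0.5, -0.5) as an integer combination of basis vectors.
7b₁ - b₃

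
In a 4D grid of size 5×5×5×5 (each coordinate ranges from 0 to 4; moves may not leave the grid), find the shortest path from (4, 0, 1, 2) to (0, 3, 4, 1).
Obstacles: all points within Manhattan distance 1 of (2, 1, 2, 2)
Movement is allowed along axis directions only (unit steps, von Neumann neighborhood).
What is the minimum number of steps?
11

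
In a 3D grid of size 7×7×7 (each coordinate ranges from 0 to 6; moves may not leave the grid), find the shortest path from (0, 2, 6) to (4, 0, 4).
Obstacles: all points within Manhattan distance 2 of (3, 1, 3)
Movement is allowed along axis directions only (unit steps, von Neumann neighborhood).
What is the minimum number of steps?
8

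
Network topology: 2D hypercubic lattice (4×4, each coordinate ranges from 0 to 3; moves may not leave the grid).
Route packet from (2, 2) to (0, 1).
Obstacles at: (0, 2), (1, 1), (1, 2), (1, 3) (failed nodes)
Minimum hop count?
5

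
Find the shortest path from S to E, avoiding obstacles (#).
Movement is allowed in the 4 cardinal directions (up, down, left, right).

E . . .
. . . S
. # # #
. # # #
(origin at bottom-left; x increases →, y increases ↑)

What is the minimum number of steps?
4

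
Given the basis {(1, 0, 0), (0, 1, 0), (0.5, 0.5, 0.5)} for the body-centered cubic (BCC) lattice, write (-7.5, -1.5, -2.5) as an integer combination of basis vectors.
-5b₁ + b₂ - 5b₃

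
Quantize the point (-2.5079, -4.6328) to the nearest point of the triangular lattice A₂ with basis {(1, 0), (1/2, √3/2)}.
(-2.5, -4.33)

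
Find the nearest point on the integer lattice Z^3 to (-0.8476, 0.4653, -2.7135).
(-1, 0, -3)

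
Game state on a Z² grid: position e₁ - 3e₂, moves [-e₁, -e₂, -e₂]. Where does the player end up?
(0, -5)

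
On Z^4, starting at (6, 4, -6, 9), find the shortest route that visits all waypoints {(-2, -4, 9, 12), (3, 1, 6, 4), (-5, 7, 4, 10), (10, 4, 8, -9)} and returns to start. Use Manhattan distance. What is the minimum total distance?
128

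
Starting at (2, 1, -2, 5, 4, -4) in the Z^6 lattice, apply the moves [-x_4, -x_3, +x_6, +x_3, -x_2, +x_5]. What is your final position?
(2, 0, -2, 4, 5, -3)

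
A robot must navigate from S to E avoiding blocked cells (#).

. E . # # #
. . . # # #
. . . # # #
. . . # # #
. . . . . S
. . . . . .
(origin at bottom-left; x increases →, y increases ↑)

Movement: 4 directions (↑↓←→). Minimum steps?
8
(one shortest path: (5, 1) → (4, 1) → (3, 1) → (2, 1) → (1, 1) → (1, 2) → (1, 3) → (1, 4) → (1, 5))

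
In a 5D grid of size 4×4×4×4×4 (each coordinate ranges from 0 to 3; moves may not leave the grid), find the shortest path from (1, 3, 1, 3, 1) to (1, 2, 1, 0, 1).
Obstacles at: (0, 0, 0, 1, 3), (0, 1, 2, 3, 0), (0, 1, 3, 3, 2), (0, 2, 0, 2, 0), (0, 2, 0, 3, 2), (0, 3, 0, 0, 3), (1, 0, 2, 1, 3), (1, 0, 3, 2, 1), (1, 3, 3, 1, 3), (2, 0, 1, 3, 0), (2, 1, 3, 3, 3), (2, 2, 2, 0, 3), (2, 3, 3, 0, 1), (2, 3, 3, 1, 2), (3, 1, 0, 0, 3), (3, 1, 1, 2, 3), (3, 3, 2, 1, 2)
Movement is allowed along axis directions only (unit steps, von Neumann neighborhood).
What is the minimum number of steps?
4
(one shortest path: (1, 3, 1, 3, 1) → (1, 2, 1, 3, 1) → (1, 2, 1, 2, 1) → (1, 2, 1, 1, 1) → (1, 2, 1, 0, 1))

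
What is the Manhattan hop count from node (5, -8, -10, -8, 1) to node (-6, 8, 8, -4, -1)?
51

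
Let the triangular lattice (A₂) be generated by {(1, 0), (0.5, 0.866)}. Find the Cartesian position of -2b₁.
(-2, 0)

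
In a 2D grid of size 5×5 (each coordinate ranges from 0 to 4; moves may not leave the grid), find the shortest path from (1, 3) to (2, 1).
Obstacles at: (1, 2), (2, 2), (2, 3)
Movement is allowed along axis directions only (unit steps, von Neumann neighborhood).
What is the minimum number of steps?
5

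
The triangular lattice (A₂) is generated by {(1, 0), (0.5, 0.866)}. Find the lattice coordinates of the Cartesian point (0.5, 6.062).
-3b₁ + 7b₂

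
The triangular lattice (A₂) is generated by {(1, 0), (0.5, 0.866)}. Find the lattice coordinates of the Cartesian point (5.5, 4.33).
3b₁ + 5b₂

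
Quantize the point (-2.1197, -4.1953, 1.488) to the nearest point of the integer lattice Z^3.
(-2, -4, 1)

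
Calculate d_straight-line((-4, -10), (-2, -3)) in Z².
7.28011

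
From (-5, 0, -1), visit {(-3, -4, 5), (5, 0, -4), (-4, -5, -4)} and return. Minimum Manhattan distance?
50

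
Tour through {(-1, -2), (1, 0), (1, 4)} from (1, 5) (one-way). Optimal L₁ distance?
9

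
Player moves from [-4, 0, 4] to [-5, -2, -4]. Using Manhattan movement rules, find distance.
11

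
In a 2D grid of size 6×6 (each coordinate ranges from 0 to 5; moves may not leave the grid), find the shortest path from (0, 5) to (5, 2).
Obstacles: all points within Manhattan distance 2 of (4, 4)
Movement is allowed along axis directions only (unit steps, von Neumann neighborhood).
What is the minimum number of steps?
10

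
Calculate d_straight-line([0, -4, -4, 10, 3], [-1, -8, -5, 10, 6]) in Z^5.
5.19615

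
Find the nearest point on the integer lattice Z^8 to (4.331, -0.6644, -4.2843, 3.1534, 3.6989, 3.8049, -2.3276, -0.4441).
(4, -1, -4, 3, 4, 4, -2, 0)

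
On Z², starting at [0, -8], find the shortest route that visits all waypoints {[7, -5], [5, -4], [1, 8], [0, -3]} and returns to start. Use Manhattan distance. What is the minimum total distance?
46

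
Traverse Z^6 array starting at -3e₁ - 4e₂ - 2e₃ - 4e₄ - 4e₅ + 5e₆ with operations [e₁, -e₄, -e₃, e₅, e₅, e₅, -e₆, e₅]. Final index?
(-2, -4, -3, -5, 0, 4)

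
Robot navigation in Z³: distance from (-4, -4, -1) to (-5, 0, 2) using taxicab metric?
8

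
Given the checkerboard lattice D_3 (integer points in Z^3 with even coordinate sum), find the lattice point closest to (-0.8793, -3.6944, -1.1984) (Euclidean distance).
(-1, -4, -1)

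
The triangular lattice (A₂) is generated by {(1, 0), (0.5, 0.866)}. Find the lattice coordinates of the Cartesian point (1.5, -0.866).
2b₁ - b₂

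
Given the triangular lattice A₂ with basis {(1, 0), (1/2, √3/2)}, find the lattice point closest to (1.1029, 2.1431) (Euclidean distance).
(1, 1.732)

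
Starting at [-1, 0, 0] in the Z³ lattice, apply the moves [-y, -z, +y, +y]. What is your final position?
(-1, 1, -1)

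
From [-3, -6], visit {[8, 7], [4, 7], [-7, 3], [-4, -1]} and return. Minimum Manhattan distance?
56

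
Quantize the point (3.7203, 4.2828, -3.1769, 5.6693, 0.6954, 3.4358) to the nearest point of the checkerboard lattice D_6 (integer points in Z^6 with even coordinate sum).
(4, 4, -3, 6, 1, 4)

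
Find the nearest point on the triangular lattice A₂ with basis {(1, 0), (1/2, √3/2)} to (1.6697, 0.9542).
(1.5, 0.866)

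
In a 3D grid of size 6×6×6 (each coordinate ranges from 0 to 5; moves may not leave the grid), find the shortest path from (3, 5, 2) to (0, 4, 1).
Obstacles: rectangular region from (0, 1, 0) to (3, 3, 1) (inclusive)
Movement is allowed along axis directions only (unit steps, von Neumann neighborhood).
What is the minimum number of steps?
5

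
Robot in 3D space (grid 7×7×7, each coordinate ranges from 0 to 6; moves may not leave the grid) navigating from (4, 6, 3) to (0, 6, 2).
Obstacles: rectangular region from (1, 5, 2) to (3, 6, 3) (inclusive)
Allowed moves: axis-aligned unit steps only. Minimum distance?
7
(one shortest path: (4, 6, 3) → (4, 6, 2) → (4, 6, 1) → (3, 6, 1) → (2, 6, 1) → (1, 6, 1) → (0, 6, 1) → (0, 6, 2))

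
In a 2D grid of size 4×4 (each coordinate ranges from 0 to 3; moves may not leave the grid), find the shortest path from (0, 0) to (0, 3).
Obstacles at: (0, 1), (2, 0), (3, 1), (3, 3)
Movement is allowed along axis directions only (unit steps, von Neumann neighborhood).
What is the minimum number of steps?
5
(one shortest path: (0, 0) → (1, 0) → (1, 1) → (1, 2) → (0, 2) → (0, 3))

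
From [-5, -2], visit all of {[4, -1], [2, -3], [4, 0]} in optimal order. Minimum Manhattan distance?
13
(one optimal route: (-5, -2) → (2, -3) → (4, -1) → (4, 0))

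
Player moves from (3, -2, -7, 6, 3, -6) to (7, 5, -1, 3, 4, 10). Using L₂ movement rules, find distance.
19.1572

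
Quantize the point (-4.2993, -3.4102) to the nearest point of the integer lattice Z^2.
(-4, -3)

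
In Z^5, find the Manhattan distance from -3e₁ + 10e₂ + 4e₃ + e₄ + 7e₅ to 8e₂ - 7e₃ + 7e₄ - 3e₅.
32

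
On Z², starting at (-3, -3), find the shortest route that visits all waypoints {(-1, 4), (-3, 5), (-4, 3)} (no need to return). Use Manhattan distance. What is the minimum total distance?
13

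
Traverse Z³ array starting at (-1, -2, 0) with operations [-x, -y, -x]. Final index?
(-3, -3, 0)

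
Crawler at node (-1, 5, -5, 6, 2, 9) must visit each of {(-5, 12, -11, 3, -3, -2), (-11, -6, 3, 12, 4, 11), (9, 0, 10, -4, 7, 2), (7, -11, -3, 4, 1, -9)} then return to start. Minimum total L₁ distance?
242
(one optimal route: (-1, 5, -5, 6, 2, 9) → (-5, 12, -11, 3, -3, -2) → (7, -11, -3, 4, 1, -9) → (9, 0, 10, -4, 7, 2) → (-11, -6, 3, 12, 4, 11) → (-1, 5, -5, 6, 2, 9))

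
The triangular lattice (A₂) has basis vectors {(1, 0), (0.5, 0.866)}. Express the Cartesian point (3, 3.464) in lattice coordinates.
b₁ + 4b₂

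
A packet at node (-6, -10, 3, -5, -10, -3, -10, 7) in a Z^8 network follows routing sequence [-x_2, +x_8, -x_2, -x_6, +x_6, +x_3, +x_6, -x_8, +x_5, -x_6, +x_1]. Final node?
(-5, -12, 4, -5, -9, -3, -10, 7)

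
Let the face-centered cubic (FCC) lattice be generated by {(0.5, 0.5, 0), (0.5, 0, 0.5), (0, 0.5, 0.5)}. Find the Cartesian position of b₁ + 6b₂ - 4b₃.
(3.5, -1.5, 1)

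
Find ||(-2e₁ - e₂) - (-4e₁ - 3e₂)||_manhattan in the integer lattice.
4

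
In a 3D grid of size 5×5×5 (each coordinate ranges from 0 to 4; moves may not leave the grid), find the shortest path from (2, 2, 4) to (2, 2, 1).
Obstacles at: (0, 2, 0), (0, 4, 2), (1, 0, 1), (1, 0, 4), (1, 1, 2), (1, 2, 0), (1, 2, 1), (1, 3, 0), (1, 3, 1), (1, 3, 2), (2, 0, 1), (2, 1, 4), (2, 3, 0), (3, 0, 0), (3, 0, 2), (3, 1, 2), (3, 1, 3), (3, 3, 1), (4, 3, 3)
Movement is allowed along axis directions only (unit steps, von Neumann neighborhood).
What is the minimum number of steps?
3
(one shortest path: (2, 2, 4) → (2, 2, 3) → (2, 2, 2) → (2, 2, 1))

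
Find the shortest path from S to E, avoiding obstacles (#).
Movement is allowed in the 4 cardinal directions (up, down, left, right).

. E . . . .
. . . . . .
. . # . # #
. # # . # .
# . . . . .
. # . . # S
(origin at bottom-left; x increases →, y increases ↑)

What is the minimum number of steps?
9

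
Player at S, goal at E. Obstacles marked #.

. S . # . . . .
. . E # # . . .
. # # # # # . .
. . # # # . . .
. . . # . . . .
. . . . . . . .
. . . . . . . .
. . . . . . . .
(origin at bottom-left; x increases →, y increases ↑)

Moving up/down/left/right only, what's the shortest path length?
2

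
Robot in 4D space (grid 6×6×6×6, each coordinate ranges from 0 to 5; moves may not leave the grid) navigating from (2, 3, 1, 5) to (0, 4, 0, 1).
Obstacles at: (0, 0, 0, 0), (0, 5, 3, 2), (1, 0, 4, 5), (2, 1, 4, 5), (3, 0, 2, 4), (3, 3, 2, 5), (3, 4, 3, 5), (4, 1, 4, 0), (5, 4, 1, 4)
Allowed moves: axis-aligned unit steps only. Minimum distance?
8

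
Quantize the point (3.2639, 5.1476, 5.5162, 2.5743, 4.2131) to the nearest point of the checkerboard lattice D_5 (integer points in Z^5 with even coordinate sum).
(3, 5, 5, 3, 4)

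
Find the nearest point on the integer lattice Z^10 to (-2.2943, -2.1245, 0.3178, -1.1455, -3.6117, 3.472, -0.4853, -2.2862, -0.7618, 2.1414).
(-2, -2, 0, -1, -4, 3, 0, -2, -1, 2)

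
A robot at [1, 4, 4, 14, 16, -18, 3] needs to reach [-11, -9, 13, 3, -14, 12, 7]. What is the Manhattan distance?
109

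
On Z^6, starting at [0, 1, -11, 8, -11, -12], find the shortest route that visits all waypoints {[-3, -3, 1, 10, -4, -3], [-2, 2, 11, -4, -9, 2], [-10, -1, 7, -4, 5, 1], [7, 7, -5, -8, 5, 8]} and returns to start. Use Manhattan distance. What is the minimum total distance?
226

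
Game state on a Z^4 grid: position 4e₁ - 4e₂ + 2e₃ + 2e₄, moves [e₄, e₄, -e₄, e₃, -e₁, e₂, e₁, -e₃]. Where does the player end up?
(4, -3, 2, 3)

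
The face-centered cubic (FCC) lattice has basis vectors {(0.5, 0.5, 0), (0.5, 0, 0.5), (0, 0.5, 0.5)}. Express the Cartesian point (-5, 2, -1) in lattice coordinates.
-2b₁ - 8b₂ + 6b₃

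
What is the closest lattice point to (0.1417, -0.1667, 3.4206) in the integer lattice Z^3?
(0, 0, 3)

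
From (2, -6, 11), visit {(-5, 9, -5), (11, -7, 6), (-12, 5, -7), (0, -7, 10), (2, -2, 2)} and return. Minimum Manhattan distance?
116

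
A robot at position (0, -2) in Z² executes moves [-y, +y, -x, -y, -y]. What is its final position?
(-1, -4)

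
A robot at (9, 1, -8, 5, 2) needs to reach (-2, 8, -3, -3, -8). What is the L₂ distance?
18.9473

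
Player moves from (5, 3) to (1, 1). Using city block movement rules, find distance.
6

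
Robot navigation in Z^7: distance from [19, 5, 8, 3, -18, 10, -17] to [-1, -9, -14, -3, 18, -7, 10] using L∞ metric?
36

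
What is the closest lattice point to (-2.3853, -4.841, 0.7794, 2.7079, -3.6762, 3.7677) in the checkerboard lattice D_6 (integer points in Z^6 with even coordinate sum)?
(-3, -5, 1, 3, -4, 4)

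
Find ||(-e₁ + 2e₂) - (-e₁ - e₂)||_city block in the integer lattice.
3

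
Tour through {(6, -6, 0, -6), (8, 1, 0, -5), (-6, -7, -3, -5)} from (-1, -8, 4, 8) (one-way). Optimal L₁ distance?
53
(one optimal route: (-1, -8, 4, 8) → (-6, -7, -3, -5) → (6, -6, 0, -6) → (8, 1, 0, -5))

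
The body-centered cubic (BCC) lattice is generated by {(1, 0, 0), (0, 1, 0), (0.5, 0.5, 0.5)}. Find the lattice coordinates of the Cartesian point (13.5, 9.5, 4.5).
9b₁ + 5b₂ + 9b₃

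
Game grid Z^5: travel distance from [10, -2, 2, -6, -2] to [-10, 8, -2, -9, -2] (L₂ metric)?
22.9129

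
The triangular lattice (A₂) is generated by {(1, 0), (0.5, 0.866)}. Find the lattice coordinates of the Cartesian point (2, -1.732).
3b₁ - 2b₂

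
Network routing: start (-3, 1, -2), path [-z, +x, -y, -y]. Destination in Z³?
(-2, -1, -3)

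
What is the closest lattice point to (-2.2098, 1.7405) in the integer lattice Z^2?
(-2, 2)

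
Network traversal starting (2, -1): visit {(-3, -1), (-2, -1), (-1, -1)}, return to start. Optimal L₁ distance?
10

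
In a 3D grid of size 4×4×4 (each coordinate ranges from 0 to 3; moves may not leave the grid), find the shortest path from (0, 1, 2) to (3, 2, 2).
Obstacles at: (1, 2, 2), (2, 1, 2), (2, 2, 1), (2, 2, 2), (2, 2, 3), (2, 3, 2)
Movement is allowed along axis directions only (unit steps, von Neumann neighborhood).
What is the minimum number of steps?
6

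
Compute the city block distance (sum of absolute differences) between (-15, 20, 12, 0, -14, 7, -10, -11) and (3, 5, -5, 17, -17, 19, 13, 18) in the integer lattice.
134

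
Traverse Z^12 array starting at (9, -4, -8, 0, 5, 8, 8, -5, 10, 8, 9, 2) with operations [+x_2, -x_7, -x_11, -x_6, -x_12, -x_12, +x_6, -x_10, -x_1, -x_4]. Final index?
(8, -3, -8, -1, 5, 8, 7, -5, 10, 7, 8, 0)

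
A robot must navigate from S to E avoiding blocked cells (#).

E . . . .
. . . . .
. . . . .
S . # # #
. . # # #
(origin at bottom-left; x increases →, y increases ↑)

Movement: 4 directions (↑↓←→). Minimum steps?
3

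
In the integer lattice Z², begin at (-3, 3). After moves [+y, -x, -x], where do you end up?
(-5, 4)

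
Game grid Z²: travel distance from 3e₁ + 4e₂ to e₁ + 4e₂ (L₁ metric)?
2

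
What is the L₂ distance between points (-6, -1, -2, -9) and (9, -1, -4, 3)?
19.3132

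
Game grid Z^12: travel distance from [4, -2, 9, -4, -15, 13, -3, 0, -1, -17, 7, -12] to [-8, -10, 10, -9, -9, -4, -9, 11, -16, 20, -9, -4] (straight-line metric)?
51.2835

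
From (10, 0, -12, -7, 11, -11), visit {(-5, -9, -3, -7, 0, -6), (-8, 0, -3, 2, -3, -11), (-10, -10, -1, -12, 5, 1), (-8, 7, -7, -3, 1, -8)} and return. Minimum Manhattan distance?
188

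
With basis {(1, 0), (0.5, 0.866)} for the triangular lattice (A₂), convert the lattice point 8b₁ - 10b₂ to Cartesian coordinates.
(3, -8.66)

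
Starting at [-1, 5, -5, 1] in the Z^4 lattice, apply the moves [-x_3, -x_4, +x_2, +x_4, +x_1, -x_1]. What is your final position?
(-1, 6, -6, 1)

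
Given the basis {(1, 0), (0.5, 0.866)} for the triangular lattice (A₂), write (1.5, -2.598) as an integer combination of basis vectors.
3b₁ - 3b₂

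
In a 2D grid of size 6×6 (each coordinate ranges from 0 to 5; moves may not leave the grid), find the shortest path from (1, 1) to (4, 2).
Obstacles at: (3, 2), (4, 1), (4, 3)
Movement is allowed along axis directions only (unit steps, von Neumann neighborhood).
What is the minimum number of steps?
8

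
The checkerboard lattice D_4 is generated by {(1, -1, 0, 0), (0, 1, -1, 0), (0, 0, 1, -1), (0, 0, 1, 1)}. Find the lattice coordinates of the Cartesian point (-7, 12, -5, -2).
-7b₁ + 5b₂ + b₃ - b₄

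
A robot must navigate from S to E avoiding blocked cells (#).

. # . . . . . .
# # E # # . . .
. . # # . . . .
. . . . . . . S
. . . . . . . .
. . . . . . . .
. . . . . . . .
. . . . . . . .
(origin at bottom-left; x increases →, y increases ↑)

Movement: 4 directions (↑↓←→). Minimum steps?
9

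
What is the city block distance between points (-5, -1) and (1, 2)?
9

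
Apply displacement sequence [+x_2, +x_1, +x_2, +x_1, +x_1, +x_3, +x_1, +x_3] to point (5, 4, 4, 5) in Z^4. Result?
(9, 6, 6, 5)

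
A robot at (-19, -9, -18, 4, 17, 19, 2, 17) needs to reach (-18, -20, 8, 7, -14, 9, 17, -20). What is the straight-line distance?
58.8388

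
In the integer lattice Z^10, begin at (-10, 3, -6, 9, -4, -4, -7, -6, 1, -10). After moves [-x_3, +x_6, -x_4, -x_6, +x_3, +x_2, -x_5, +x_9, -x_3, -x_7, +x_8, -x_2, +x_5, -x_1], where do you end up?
(-11, 3, -7, 8, -4, -4, -8, -5, 2, -10)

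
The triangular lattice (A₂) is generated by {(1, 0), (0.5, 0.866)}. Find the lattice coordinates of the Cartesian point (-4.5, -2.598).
-3b₁ - 3b₂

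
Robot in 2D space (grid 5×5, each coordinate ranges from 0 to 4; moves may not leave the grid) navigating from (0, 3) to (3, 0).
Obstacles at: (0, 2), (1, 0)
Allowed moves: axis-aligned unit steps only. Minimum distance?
6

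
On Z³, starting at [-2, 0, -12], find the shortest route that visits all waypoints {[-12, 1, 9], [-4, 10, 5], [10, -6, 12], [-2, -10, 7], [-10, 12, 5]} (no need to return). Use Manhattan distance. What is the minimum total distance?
98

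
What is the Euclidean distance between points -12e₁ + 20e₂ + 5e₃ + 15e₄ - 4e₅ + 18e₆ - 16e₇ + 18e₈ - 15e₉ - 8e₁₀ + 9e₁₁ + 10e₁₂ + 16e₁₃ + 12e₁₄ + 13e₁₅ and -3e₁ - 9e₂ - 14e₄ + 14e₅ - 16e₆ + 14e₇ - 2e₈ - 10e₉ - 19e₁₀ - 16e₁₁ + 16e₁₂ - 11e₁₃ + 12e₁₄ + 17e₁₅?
78.2304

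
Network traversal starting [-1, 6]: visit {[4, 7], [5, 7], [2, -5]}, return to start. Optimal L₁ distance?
36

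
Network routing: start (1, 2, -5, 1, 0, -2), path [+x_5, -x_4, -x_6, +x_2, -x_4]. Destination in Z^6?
(1, 3, -5, -1, 1, -3)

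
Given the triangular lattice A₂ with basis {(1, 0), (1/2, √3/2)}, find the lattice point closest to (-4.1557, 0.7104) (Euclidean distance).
(-4.5, 0.866)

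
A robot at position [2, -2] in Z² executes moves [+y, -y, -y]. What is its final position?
(2, -3)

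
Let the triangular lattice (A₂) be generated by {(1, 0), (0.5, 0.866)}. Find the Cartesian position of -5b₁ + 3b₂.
(-3.5, 2.598)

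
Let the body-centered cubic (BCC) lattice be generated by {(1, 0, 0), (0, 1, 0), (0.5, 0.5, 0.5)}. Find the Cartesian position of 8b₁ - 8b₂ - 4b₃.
(6, -10, -2)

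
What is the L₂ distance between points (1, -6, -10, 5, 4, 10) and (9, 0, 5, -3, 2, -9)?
27.4591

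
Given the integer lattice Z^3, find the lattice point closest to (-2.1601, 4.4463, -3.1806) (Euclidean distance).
(-2, 4, -3)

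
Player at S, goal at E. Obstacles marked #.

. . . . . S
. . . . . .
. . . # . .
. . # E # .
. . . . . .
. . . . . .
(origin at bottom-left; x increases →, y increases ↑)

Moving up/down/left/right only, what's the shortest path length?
7
(one shortest path: (5, 5) → (5, 4) → (5, 3) → (5, 2) → (5, 1) → (4, 1) → (3, 1) → (3, 2))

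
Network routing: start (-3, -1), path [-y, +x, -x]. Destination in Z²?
(-3, -2)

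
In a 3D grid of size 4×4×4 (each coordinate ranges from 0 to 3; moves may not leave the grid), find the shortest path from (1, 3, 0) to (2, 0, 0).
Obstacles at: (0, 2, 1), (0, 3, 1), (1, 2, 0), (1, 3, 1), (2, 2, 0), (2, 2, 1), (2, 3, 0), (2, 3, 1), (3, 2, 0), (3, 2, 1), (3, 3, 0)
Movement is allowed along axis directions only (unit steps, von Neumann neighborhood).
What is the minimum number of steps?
6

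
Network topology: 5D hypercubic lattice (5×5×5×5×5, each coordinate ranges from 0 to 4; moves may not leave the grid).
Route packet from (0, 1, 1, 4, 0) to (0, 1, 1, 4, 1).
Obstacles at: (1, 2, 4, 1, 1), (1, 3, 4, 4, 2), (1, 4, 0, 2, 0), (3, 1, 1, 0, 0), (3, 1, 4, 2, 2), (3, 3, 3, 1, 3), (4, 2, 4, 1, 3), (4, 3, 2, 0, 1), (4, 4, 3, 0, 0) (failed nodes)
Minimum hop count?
1
(one shortest path: (0, 1, 1, 4, 0) → (0, 1, 1, 4, 1))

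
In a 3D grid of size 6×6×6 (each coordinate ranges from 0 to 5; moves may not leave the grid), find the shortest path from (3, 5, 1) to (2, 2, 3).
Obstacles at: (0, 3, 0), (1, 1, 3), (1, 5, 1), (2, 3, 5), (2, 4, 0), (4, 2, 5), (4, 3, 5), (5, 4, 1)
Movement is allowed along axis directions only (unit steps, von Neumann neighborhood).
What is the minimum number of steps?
6
(one shortest path: (3, 5, 1) → (2, 5, 1) → (2, 4, 1) → (2, 3, 1) → (2, 2, 1) → (2, 2, 2) → (2, 2, 3))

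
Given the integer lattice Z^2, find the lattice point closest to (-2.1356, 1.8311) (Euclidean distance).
(-2, 2)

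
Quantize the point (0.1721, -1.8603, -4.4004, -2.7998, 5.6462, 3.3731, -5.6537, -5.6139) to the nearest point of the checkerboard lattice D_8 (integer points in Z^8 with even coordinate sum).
(0, -2, -4, -3, 6, 3, -6, -6)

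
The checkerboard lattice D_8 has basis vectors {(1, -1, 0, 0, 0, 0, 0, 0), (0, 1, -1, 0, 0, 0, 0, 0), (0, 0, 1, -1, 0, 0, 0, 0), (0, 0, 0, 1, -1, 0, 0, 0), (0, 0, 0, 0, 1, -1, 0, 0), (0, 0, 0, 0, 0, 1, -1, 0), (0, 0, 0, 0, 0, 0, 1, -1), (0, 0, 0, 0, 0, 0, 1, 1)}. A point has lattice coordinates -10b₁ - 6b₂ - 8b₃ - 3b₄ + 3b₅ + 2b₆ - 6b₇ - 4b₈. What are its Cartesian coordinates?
(-10, 4, -2, 5, 6, -1, -12, 2)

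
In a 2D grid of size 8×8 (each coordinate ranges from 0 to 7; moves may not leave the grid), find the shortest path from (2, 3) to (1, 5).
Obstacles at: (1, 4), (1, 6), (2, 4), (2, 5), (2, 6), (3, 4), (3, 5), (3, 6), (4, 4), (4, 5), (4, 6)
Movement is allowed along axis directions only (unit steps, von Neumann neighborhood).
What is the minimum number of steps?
5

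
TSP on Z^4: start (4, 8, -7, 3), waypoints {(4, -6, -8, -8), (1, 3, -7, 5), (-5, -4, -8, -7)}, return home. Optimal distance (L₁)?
74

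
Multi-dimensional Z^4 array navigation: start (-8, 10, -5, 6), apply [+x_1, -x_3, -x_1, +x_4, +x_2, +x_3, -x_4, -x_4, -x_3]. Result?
(-8, 11, -6, 5)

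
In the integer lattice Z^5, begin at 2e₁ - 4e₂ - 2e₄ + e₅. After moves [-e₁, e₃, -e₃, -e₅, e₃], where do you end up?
(1, -4, 1, -2, 0)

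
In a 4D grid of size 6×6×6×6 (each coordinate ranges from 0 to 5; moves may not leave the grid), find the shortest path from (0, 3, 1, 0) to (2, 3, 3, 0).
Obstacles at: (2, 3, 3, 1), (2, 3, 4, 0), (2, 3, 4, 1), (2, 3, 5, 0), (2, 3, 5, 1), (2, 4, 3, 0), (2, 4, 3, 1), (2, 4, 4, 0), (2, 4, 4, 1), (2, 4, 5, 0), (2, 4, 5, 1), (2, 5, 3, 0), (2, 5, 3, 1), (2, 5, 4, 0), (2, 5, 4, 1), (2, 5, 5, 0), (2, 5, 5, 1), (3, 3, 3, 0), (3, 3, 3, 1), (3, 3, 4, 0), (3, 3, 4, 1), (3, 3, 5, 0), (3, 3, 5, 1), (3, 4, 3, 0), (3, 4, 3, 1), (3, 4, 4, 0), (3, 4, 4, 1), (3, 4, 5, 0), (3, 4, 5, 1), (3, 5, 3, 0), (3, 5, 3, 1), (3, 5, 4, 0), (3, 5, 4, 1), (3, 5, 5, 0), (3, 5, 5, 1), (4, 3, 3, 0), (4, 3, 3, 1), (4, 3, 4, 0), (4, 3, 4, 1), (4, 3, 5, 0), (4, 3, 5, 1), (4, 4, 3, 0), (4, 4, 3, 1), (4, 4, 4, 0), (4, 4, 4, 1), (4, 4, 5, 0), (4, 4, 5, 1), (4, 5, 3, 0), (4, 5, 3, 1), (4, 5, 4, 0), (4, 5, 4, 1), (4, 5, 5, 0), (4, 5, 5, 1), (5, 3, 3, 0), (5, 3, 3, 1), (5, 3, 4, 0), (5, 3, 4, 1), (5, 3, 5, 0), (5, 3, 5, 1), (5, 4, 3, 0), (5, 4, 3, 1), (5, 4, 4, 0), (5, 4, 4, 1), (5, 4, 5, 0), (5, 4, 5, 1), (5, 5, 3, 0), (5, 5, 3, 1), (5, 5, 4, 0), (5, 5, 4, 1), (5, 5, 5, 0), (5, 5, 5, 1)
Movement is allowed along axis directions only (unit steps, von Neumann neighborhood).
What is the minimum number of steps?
4
(one shortest path: (0, 3, 1, 0) → (1, 3, 1, 0) → (2, 3, 1, 0) → (2, 3, 2, 0) → (2, 3, 3, 0))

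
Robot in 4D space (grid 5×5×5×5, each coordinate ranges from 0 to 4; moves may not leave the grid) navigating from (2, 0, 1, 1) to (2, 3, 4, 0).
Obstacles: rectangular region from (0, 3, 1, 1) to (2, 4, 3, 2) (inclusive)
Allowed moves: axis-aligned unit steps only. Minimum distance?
7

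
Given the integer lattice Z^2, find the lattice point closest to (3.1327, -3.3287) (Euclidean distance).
(3, -3)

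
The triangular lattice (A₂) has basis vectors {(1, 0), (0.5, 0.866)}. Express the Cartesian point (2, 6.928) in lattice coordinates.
-2b₁ + 8b₂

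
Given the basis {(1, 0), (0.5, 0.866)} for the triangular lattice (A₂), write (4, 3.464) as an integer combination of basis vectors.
2b₁ + 4b₂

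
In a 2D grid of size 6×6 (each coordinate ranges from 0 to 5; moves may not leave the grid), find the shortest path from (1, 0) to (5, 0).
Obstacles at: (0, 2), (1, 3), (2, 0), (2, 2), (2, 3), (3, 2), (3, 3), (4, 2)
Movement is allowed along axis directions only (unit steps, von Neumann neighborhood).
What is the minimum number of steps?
6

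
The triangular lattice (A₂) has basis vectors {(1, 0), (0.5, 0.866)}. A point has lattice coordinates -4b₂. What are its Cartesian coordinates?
(-2, -3.464)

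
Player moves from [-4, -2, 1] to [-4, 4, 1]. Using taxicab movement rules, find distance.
6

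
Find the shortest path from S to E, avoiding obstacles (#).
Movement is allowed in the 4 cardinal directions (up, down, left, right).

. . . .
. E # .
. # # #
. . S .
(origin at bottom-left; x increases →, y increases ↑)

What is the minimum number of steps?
5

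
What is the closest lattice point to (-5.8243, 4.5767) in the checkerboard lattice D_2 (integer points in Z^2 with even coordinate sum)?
(-6, 4)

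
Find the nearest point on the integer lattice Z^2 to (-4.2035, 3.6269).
(-4, 4)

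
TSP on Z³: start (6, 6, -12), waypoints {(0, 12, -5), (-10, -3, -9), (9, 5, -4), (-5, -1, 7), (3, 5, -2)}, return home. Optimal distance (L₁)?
114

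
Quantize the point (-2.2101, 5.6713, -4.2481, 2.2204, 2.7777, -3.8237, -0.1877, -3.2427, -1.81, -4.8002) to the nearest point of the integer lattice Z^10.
(-2, 6, -4, 2, 3, -4, 0, -3, -2, -5)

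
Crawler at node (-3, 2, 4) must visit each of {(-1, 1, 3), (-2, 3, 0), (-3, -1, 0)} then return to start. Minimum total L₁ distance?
22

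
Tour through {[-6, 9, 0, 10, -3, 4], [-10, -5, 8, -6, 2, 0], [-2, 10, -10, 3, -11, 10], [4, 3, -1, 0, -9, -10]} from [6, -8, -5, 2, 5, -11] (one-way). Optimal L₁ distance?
168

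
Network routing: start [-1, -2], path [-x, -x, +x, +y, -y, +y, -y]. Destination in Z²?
(-2, -2)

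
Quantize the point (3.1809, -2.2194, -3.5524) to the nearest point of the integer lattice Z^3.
(3, -2, -4)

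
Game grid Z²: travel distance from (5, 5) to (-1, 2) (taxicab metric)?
9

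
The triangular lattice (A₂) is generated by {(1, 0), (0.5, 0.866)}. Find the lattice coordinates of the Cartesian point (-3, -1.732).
-2b₁ - 2b₂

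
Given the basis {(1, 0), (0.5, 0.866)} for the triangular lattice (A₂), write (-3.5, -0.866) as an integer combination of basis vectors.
-3b₁ - b₂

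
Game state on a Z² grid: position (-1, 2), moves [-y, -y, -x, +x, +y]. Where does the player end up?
(-1, 1)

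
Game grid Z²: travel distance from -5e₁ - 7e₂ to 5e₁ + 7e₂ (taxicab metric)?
24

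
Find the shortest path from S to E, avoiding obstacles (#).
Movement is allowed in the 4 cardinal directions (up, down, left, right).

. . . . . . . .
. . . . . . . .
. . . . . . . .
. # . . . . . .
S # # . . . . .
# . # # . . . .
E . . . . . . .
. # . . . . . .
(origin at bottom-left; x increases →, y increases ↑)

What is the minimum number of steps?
14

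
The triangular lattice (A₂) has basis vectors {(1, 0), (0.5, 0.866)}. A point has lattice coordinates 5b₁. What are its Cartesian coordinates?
(5, 0)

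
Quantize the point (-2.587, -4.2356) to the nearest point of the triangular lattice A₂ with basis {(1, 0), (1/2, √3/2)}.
(-2.5, -4.33)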